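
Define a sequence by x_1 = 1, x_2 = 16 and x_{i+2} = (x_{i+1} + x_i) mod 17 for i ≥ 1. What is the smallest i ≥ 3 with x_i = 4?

10

Computing terms: x_1 = 1, x_2 = 16, x_3 = 0, x_4 = 16, x_5 = 16, x_6 = 15, x_7 = 14, x_8 = 12, x_9 = 9, x_{10} = 4, x_{11} = 13, x_{12} = 0, x_{13} = 13, x_{14} = 13, x_{15} = 9, x_{16} = 5, x_{17} = 14, x_{18} = 2, x_{19} = 16, x_{20} = 1, x_{21} = 0, x_{22} = 1, x_{23} = 1, x_{24} = 2, x_{25} = 3, x_{26} = 5, x_{27} = 8, x_{28} = 13, x_{29} = 4, x_{30} = 0, x_{31} = 4, x_{32} = 4, x_{33} = 8, x_{34} = 12, x_{35} = 3, x_{36} = 15, x_{37} = 1, x_{38} = 16.
Since (x_{37}, x_{38}) = (x_1, x_2) = (1, 16) (two consecutive terms determine the rest), the sequence is periodic with period 36.
The value 4 first appears (with i ≥ 3) at x_{10}.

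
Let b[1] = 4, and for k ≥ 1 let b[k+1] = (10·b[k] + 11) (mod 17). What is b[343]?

b[1] = 4,  b[2] = 0,  b[3] = 11,  b[4] = 2,  b[5] = 14,  b[6] = 15,  b[7] = 8,  b[8] = 6,  b[9] = 3,  b[10] = 7,  b[11] = 13,  b[12] = 5,  b[13] = 10,  b[14] = 9,  b[15] = 16,  b[16] = 1,  b[17] = 4.
The sequence repeats with period 16.
So b[343] = b[1 + ((343-1) mod 16)] = b[7] = 8.

8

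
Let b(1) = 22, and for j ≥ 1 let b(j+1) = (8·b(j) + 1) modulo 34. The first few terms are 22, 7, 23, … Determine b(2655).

1

b(1) = 22, b(2) = 7, b(3) = 23, b(4) = 15, b(5) = 19, b(6) = 17, b(7) = 1, b(8) = 9, b(9) = 5, b(10) = 7.
Since b(10) = b(2) = 7, the sequence is eventually periodic: after a pre-period of length 1 it cycles with period 8.
For j ≥ 2, b(j) depends only on (j - 2) mod 8. (2655 - 2) mod 8 = 5, so b(2655) = b(7) = 1.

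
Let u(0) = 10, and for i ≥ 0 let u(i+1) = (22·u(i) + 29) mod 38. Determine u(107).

We have u(0) = 10; u(1) = 21; u(2) = 35; u(3) = 1; u(4) = 13; u(5) = 11; u(6) = 5; u(7) = 25; u(8) = 9; u(9) = 37; u(10) = 7; u(11) = 31; u(12) = 27; u(13) = 15; u(14) = 17; u(15) = 23; u(16) = 3; u(17) = 19; u(18) = 29; u(19) = 21.
Since u(19) = u(1) = 21, the sequence is eventually periodic: after a pre-period of length 1 it cycles with period 18.
For i ≥ 1, u(i) depends only on (i - 1) mod 18. (107 - 1) mod 18 = 16, so u(107) = u(17) = 19.

19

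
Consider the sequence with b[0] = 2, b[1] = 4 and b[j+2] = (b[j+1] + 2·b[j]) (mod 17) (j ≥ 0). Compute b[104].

2

We have b[0] = 2,  b[1] = 4,  b[2] = 8,  b[3] = 16,  b[4] = 15,  b[5] = 13,  b[6] = 9,  b[7] = 1,  b[8] = 2,  b[9] = 4.
The sequence repeats with period 8.
So b[104] = b[0 + ((104-0) mod 8)] = b[0] = 2.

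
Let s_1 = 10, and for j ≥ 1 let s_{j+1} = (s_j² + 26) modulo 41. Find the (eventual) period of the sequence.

s_1 = 10,  s_2 = 3,  s_3 = 35,  s_4 = 21,  s_5 = 16,  s_6 = 36,  s_7 = 10.
The sequence repeats with period 6.

6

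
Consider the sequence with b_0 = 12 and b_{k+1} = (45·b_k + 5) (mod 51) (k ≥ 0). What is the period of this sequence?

Computing terms: b_0 = 12; b_1 = 35; b_2 = 50; b_3 = 11; b_4 = 41; b_5 = 14; b_6 = 23; b_7 = 20; b_8 = 38; b_9 = 32; b_{10} = 17; b_{11} = 5; b_{12} = 26; b_{13} = 2; b_{14} = 44; b_{15} = 47; b_{16} = 29; b_{17} = 35.
Since b_{17} = b_1 = 35, the sequence is eventually periodic: after a pre-period of length 1 it cycles with period 16.

16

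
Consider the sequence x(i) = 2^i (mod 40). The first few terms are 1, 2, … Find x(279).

x(0) = 1, x(1) = 2, x(2) = 4, x(3) = 8, x(4) = 16, x(5) = 32, x(6) = 24, x(7) = 8.
Since x(7) = x(3) = 8, the sequence is eventually periodic: after a pre-period of length 3 it cycles with period 4.
For i ≥ 3, x(i) depends only on (i - 3) mod 4. (279 - 3) mod 4 = 0, so x(279) = x(3) = 8.

8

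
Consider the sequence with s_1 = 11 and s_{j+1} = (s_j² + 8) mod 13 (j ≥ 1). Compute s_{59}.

12

We have s_1 = 11, s_2 = 12, s_3 = 9, s_4 = 11.
The sequence repeats with period 3.
(59 - 1) mod 3 = 1, so s_{59} = s_2 = 12.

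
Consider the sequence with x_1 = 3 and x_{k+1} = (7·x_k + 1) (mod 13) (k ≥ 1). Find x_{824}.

Listing terms: x_1 = 3, x_2 = 9, x_3 = 12, x_4 = 7, x_5 = 11, x_6 = 0, x_7 = 1, x_8 = 8, x_9 = 5, x_{10} = 10, x_{11} = 6, x_{12} = 4, x_{13} = 3.
The sequence repeats with period 12.
(824 - 1) mod 12 = 7, so x_{824} = x_8 = 8.

8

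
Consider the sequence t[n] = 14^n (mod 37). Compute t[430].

Computing terms: t[1] = 14; t[2] = 11; t[3] = 6; t[4] = 10; t[5] = 29; t[6] = 36; t[7] = 23; t[8] = 26; t[9] = 31; t[10] = 27; t[11] = 8; t[12] = 1; t[13] = 14.
The sequence repeats with period 12.
(430 - 1) mod 12 = 9, so t[430] = t[10] = 27.

27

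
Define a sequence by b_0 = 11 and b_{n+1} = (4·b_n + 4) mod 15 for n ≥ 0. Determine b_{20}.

Computing terms: b_0 = 11; b_1 = 3; b_2 = 1; b_3 = 8; b_4 = 6; b_5 = 13; b_6 = 11.
Since b_6 = b_0 = 11, the sequence is periodic with period 6.
(20 - 0) mod 6 = 2, so b_{20} = b_2 = 1.

1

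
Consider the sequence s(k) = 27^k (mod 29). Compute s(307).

Computing terms: s(1) = 27,  s(2) = 4,  s(3) = 21,  s(4) = 16,  s(5) = 26,  s(6) = 6,  s(7) = 17,  s(8) = 24,  s(9) = 10,  s(10) = 9,  s(11) = 11,  s(12) = 7,  s(13) = 15,  s(14) = 28,  s(15) = 2,  s(16) = 25,  s(17) = 8,  s(18) = 13,  s(19) = 3,  s(20) = 23,  s(21) = 12,  s(22) = 5,  s(23) = 19,  s(24) = 20,  s(25) = 18,  s(26) = 22,  s(27) = 14,  s(28) = 1,  s(29) = 27.
The sequence repeats with period 28.
(307 - 1) mod 28 = 26, so s(307) = s(27) = 14.

14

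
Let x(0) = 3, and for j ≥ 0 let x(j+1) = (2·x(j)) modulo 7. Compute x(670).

We have x(0) = 3, x(1) = 6, x(2) = 5, x(3) = 3.
Since x(3) = x(0) = 3, the sequence is periodic with period 3.
(670 - 0) mod 3 = 1, so x(670) = x(1) = 6.

6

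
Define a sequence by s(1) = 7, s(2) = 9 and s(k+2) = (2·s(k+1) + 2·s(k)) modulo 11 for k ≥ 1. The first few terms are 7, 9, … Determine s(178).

We have s(1) = 7; s(2) = 9; s(3) = 10; s(4) = 5; s(5) = 8; s(6) = 4; s(7) = 2; s(8) = 1; s(9) = 6; s(10) = 3; s(11) = 7; s(12) = 9.
The sequence repeats with period 10.
(178 - 1) mod 10 = 7, so s(178) = s(8) = 1.

1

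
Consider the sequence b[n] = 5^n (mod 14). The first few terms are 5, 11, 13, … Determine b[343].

5

We have b[1] = 5; b[2] = 11; b[3] = 13; b[4] = 9; b[5] = 3; b[6] = 1; b[7] = 5.
The sequence repeats with period 6.
So b[343] = b[1 + ((343-1) mod 6)] = b[1] = 5.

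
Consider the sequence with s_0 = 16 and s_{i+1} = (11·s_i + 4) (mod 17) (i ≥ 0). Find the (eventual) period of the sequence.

Computing terms: s_0 = 16, s_1 = 10, s_2 = 12, s_3 = 0, s_4 = 4, s_5 = 14, s_6 = 5, s_7 = 8, s_8 = 7, s_9 = 13, s_{10} = 11, s_{11} = 6, s_{12} = 2, s_{13} = 9, s_{14} = 1, s_{15} = 15, s_{16} = 16.
The sequence repeats with period 16.

16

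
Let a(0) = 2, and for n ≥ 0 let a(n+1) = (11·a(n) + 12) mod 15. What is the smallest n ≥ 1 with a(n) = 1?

a(0) = 2,  a(1) = 4,  a(2) = 11,  a(3) = 13,  a(4) = 5,  a(5) = 7,  a(6) = 14,  a(7) = 1,  a(8) = 8,  a(9) = 10,  a(10) = 2.
Since a(10) = a(0) = 2, the sequence is periodic with period 10.
The value 1 first appears (with n ≥ 1) at a(7).

7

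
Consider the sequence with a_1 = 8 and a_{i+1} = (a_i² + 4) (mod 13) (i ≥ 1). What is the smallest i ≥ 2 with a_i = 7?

Listing terms: a_1 = 8, a_2 = 3, a_3 = 0, a_4 = 4, a_5 = 7, a_6 = 1, a_7 = 5, a_8 = 3.
Since a_8 = a_2 = 3, the sequence is eventually periodic: after a pre-period of length 1 it cycles with period 6.
The value 7 first appears (with i ≥ 2) at a_5.

5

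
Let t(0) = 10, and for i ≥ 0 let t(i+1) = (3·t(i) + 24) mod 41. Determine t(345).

13

We have t(0) = 10, t(1) = 13, t(2) = 22, t(3) = 8, t(4) = 7, t(5) = 4, t(6) = 36, t(7) = 9, t(8) = 10.
The sequence repeats with period 8.
(345 - 0) mod 8 = 1, so t(345) = t(1) = 13.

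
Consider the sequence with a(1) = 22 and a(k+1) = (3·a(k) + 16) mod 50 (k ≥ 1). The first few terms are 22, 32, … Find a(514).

Listing terms: a(1) = 22; a(2) = 32; a(3) = 12; a(4) = 2; a(5) = 22.
Since a(5) = a(1) = 22, the sequence is periodic with period 4.
So a(514) = a(1 + ((514-1) mod 4)) = a(2) = 32.

32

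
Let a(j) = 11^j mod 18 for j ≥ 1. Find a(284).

We have a(1) = 11; a(2) = 13; a(3) = 17; a(4) = 7; a(5) = 5; a(6) = 1; a(7) = 11.
The sequence repeats with period 6.
(284 - 1) mod 6 = 1, so a(284) = a(2) = 13.

13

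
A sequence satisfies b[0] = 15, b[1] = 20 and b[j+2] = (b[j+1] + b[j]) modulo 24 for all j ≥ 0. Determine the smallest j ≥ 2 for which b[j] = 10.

22

Computing terms: b[0] = 15; b[1] = 20; b[2] = 11; b[3] = 7; b[4] = 18; b[5] = 1; b[6] = 19; b[7] = 20; b[8] = 15; b[9] = 11; b[10] = 2; b[11] = 13; b[12] = 15; b[13] = 4; b[14] = 19; b[15] = 23; b[16] = 18; b[17] = 17; b[18] = 11; b[19] = 4; b[20] = 15; b[21] = 19; b[22] = 10; b[23] = 5; b[24] = 15; b[25] = 20.
Since (b[24], b[25]) = (b[0], b[1]) = (15, 20) (two consecutive terms determine the rest), the sequence is periodic with period 24.
The value 10 first appears (with j ≥ 2) at b[22].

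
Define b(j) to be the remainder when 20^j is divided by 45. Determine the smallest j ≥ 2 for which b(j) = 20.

7

Listing terms: b(1) = 20; b(2) = 40; b(3) = 35; b(4) = 25; b(5) = 5; b(6) = 10; b(7) = 20.
Since b(7) = b(1) = 20, the sequence is periodic with period 6.
The value 20 next appears (with j ≥ 2) at b(7).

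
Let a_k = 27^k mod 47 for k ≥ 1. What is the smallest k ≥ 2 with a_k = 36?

12

Computing terms: a_1 = 27,  a_2 = 24,  a_3 = 37,  a_4 = 12,  a_5 = 42,  a_6 = 6,  a_7 = 21,  a_8 = 3,  a_9 = 34,  a_{10} = 25,  a_{11} = 17,  a_{12} = 36,  a_{13} = 32,  a_{14} = 18,  a_{15} = 16,  a_{16} = 9,  a_{17} = 8,  a_{18} = 28,  a_{19} = 4,  a_{20} = 14,  a_{21} = 2,  a_{22} = 7,  a_{23} = 1,  a_{24} = 27.
Since a_{24} = a_1 = 27, the sequence is periodic with period 23.
The value 36 first appears (with k ≥ 2) at a_{12}.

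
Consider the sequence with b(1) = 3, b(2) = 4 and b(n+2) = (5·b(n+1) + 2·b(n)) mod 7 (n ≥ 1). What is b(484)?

5

Computing terms: b(1) = 3,  b(2) = 4,  b(3) = 5,  b(4) = 5,  b(5) = 0,  b(6) = 3,  b(7) = 1,  b(8) = 4,  b(9) = 1,  b(10) = 6,  b(11) = 4,  b(12) = 4,  b(13) = 0,  b(14) = 1,  b(15) = 5,  b(16) = 6,  b(17) = 5,  b(18) = 2,  b(19) = 6,  b(20) = 6,  b(21) = 0,  b(22) = 5,  b(23) = 4,  b(24) = 2,  b(25) = 4,  b(26) = 3,  b(27) = 2,  b(28) = 2,  b(29) = 0,  b(30) = 4,  b(31) = 6,  b(32) = 3,  b(33) = 6,  b(34) = 1,  b(35) = 3,  b(36) = 3,  b(37) = 0,  b(38) = 6,  b(39) = 2,  b(40) = 1,  b(41) = 2,  b(42) = 5,  b(43) = 1,  b(44) = 1,  b(45) = 0,  b(46) = 2,  b(47) = 3,  b(48) = 5,  b(49) = 3,  b(50) = 4.
The sequence repeats with period 48.
So b(484) = b(1 + ((484-1) mod 48)) = b(4) = 5.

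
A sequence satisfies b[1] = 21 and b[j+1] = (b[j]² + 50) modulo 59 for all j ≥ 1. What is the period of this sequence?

Computing terms: b[1] = 21, b[2] = 19, b[3] = 57, b[4] = 54, b[5] = 16, b[6] = 11, b[7] = 53, b[8] = 27, b[9] = 12, b[10] = 17, b[11] = 44, b[12] = 39, b[13] = 37, b[14] = 3, b[15] = 0, b[16] = 50, b[17] = 13, b[18] = 42, b[19] = 44.
Since b[19] = b[11] = 44, the sequence is eventually periodic: after a pre-period of length 10 it cycles with period 8.

8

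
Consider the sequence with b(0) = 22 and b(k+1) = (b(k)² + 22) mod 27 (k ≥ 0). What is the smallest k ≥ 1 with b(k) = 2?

Computing terms: b(0) = 22; b(1) = 20; b(2) = 17; b(3) = 14; b(4) = 2; b(5) = 26; b(6) = 23; b(7) = 11; b(8) = 8; b(9) = 5; b(10) = 20.
Since b(10) = b(1) = 20, the sequence is eventually periodic: after a pre-period of length 1 it cycles with period 9.
The value 2 first appears (with k ≥ 1) at b(4).

4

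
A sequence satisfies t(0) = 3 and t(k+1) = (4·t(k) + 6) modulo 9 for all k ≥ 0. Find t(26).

6

We have t(0) = 3; t(1) = 0; t(2) = 6; t(3) = 3.
Since t(3) = t(0) = 3, the sequence is periodic with period 3.
(26 - 0) mod 3 = 2, so t(26) = t(2) = 6.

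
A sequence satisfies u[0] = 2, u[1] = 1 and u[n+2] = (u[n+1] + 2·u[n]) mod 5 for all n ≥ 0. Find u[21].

1

Listing terms: u[0] = 2,  u[1] = 1,  u[2] = 0,  u[3] = 2,  u[4] = 2,  u[5] = 1.
The sequence repeats with period 4.
(21 - 0) mod 4 = 1, so u[21] = u[1] = 1.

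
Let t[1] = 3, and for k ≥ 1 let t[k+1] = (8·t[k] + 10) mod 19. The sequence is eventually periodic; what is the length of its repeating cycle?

Computing terms: t[1] = 3, t[2] = 15, t[3] = 16, t[4] = 5, t[5] = 12, t[6] = 11, t[7] = 3.
Since t[7] = t[1] = 3, the sequence is periodic with period 6.

6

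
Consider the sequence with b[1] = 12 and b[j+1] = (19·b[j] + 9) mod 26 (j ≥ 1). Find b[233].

8

Listing terms: b[1] = 12; b[2] = 3; b[3] = 14; b[4] = 15; b[5] = 8; b[6] = 5; b[7] = 0; b[8] = 9; b[9] = 24; b[10] = 23; b[11] = 4; b[12] = 7; b[13] = 12.
Since b[13] = b[1] = 12, the sequence is periodic with period 12.
(233 - 1) mod 12 = 4, so b[233] = b[5] = 8.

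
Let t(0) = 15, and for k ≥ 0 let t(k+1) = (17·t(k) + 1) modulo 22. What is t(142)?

19

We have t(0) = 15, t(1) = 14, t(2) = 19, t(3) = 16, t(4) = 9, t(5) = 0, t(6) = 1, t(7) = 18, t(8) = 21, t(9) = 6, t(10) = 15.
Since t(10) = t(0) = 15, the sequence is periodic with period 10.
(142 - 0) mod 10 = 2, so t(142) = t(2) = 19.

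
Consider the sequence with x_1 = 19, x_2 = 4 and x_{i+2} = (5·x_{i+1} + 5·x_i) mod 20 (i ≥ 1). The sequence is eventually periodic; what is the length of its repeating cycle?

Listing terms: x_1 = 19, x_2 = 4, x_3 = 15, x_4 = 15, x_5 = 10, x_6 = 5, x_7 = 15, x_8 = 0, x_9 = 15, x_{10} = 15.
Since (x_9, x_{10}) = (x_3, x_4) = (15, 15) (two consecutive terms determine the rest), the sequence is eventually periodic: after a pre-period of length 2 it cycles with period 6.

6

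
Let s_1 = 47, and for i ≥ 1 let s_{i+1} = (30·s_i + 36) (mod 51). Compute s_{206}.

Computing terms: s_1 = 47; s_2 = 18; s_3 = 15; s_4 = 27; s_5 = 30; s_6 = 18.
Since s_6 = s_2 = 18, the sequence is eventually periodic: after a pre-period of length 1 it cycles with period 4.
For i ≥ 2, s_i depends only on (i - 2) mod 4. (206 - 2) mod 4 = 0, so s_{206} = s_2 = 18.

18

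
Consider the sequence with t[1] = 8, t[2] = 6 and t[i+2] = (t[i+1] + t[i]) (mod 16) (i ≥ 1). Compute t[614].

t[1] = 8, t[2] = 6, t[3] = 14, t[4] = 4, t[5] = 2, t[6] = 6, t[7] = 8, t[8] = 14, t[9] = 6, t[10] = 4, t[11] = 10, t[12] = 14, t[13] = 8, t[14] = 6.
Since (t[13], t[14]) = (t[1], t[2]) = (8, 6) (two consecutive terms determine the rest), the sequence is periodic with period 12.
So t[614] = t[1 + ((614-1) mod 12)] = t[2] = 6.

6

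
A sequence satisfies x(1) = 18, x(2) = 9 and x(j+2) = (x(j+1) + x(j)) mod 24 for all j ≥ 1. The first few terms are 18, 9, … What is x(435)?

3

x(1) = 18; x(2) = 9; x(3) = 3; x(4) = 12; x(5) = 15; x(6) = 3; x(7) = 18; x(8) = 21; x(9) = 15; x(10) = 12; x(11) = 3; x(12) = 15; x(13) = 18; x(14) = 9.
The sequence repeats with period 12.
(435 - 1) mod 12 = 2, so x(435) = x(3) = 3.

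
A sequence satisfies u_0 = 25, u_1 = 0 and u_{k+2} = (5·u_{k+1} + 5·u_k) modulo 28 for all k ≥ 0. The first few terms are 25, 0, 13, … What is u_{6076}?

26

We have u_0 = 25, u_1 = 0, u_2 = 13, u_3 = 9, u_4 = 26, u_5 = 7, u_6 = 25, u_7 = 20, u_8 = 1, u_9 = 21, u_{10} = 26, u_{11} = 11, u_{12} = 17, u_{13} = 0, u_{14} = 1, u_{15} = 5, u_{16} = 2, u_{17} = 7, u_{18} = 17, u_{19} = 8, u_{20} = 13, u_{21} = 21, u_{22} = 2, u_{23} = 3, u_{24} = 25, u_{25} = 0.
Since (u_{24}, u_{25}) = (u_0, u_1) = (25, 0) (two consecutive terms determine the rest), the sequence is periodic with period 24.
So u_{6076} = u_{0 + ((6076-0) mod 24)} = u_4 = 26.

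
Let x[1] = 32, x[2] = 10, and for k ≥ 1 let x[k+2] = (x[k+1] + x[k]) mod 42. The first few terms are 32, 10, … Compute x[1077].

Listing terms: x[1] = 32; x[2] = 10; x[3] = 0; x[4] = 10; x[5] = 10; x[6] = 20; x[7] = 30; x[8] = 8; x[9] = 38; x[10] = 4; x[11] = 0; x[12] = 4; x[13] = 4; x[14] = 8; x[15] = 12; x[16] = 20; x[17] = 32; x[18] = 10.
The sequence repeats with period 16.
(1077 - 1) mod 16 = 4, so x[1077] = x[5] = 10.

10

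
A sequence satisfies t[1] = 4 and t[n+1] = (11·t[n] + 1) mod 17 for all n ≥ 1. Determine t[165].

Listing terms: t[1] = 4,  t[2] = 11,  t[3] = 3,  t[4] = 0,  t[5] = 1,  t[6] = 12,  t[7] = 14,  t[8] = 2,  t[9] = 6,  t[10] = 16,  t[11] = 7,  t[12] = 10,  t[13] = 9,  t[14] = 15,  t[15] = 13,  t[16] = 8,  t[17] = 4.
Since t[17] = t[1] = 4, the sequence is periodic with period 16.
(165 - 1) mod 16 = 4, so t[165] = t[5] = 1.

1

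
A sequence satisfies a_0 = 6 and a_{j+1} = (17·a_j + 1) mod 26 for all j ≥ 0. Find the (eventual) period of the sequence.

6

a_0 = 6,  a_1 = 25,  a_2 = 10,  a_3 = 15,  a_4 = 22,  a_5 = 11,  a_6 = 6.
The sequence repeats with period 6.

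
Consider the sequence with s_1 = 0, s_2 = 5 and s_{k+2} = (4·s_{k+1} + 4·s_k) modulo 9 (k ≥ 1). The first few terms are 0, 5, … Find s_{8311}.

4

Computing terms: s_1 = 0,  s_2 = 5,  s_3 = 2,  s_4 = 1,  s_5 = 3,  s_6 = 7,  s_7 = 4,  s_8 = 8,  s_9 = 3,  s_{10} = 8,  s_{11} = 8,  s_{12} = 1,  s_{13} = 0,  s_{14} = 4,  s_{15} = 7,  s_{16} = 8,  s_{17} = 6,  s_{18} = 2,  s_{19} = 5,  s_{20} = 1,  s_{21} = 6,  s_{22} = 1,  s_{23} = 1,  s_{24} = 8,  s_{25} = 0,  s_{26} = 5.
Since (s_{25}, s_{26}) = (s_1, s_2) = (0, 5) (two consecutive terms determine the rest), the sequence is periodic with period 24.
So s_{8311} = s_{1 + ((8311-1) mod 24)} = s_7 = 4.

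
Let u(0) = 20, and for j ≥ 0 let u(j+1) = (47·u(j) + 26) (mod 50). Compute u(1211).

22

We have u(0) = 20; u(1) = 16; u(2) = 28; u(3) = 42; u(4) = 0; u(5) = 26; u(6) = 48; u(7) = 32; u(8) = 30; u(9) = 36; u(10) = 18; u(11) = 22; u(12) = 10; u(13) = 46; u(14) = 38; u(15) = 12; u(16) = 40; u(17) = 6; u(18) = 8; u(19) = 2; u(20) = 20.
The sequence repeats with period 20.
(1211 - 0) mod 20 = 11, so u(1211) = u(11) = 22.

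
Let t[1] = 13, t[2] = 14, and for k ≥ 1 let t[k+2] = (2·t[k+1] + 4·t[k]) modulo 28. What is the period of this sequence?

We have t[1] = 13; t[2] = 14; t[3] = 24; t[4] = 20; t[5] = 24; t[6] = 16; t[7] = 16; t[8] = 12; t[9] = 4; t[10] = 0; t[11] = 16; t[12] = 4; t[13] = 16; t[14] = 20; t[15] = 20; t[16] = 8; t[17] = 12; t[18] = 0; t[19] = 20; t[20] = 12; t[21] = 20; t[22] = 4; t[23] = 4; t[24] = 24; t[25] = 8; t[26] = 0; t[27] = 4; t[28] = 8; t[29] = 4; t[30] = 12; t[31] = 12; t[32] = 16; t[33] = 24; t[34] = 0; t[35] = 12; t[36] = 24; t[37] = 12; t[38] = 8; t[39] = 8; t[40] = 20; t[41] = 16; t[42] = 0; t[43] = 8; t[44] = 16; t[45] = 8; t[46] = 24; t[47] = 24; t[48] = 4; t[49] = 20; t[50] = 0; t[51] = 24; t[52] = 20.
Since (t[51], t[52]) = (t[3], t[4]) = (24, 20) (two consecutive terms determine the rest), the sequence is eventually periodic: after a pre-period of length 2 it cycles with period 48.

48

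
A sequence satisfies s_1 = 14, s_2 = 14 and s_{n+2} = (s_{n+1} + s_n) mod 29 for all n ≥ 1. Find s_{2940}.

0

Computing terms: s_1 = 14,  s_2 = 14,  s_3 = 28,  s_4 = 13,  s_5 = 12,  s_6 = 25,  s_7 = 8,  s_8 = 4,  s_9 = 12,  s_{10} = 16,  s_{11} = 28,  s_{12} = 15,  s_{13} = 14,  s_{14} = 0,  s_{15} = 14,  s_{16} = 14.
The sequence repeats with period 14.
(2940 - 1) mod 14 = 13, so s_{2940} = s_{14} = 0.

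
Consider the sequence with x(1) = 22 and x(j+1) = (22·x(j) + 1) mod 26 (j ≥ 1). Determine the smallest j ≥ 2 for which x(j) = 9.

Computing terms: x(1) = 22,  x(2) = 17,  x(3) = 11,  x(4) = 9,  x(5) = 17.
Since x(5) = x(2) = 17, the sequence is eventually periodic: after a pre-period of length 1 it cycles with period 3.
The value 9 first appears (with j ≥ 2) at x(4).

4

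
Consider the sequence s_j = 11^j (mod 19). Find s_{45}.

1

We have s_1 = 11; s_2 = 7; s_3 = 1; s_4 = 11.
The sequence repeats with period 3.
(45 - 1) mod 3 = 2, so s_{45} = s_3 = 1.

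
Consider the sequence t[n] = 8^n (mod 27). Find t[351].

26

Computing terms: t[0] = 1; t[1] = 8; t[2] = 10; t[3] = 26; t[4] = 19; t[5] = 17; t[6] = 1.
The sequence repeats with period 6.
(351 - 0) mod 6 = 3, so t[351] = t[3] = 26.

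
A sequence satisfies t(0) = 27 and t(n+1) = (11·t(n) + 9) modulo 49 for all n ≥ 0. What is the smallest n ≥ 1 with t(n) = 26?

7

We have t(0) = 27; t(1) = 12; t(2) = 43; t(3) = 41; t(4) = 19; t(5) = 22; t(6) = 6; t(7) = 26; t(8) = 1; t(9) = 20; t(10) = 33; t(11) = 29; t(12) = 34; t(13) = 40; t(14) = 8; t(15) = 48; t(16) = 47; t(17) = 36; t(18) = 13; t(19) = 5; t(20) = 15; t(21) = 27.
The sequence repeats with period 21.
The value 26 first appears (with n ≥ 1) at t(7).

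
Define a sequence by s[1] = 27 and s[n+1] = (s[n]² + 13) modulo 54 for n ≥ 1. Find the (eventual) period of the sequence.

18

s[1] = 27, s[2] = 40, s[3] = 47, s[4] = 8, s[5] = 23, s[6] = 2, s[7] = 17, s[8] = 32, s[9] = 11, s[10] = 26, s[11] = 41, s[12] = 20, s[13] = 35, s[14] = 50, s[15] = 29, s[16] = 44, s[17] = 5, s[18] = 38, s[19] = 53, s[20] = 14, s[21] = 47.
Since s[21] = s[3] = 47, the sequence is eventually periodic: after a pre-period of length 2 it cycles with period 18.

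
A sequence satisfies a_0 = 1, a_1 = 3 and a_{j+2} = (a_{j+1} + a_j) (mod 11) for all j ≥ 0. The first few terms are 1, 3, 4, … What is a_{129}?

a_0 = 1, a_1 = 3, a_2 = 4, a_3 = 7, a_4 = 0, a_5 = 7, a_6 = 7, a_7 = 3, a_8 = 10, a_9 = 2, a_{10} = 1, a_{11} = 3.
The sequence repeats with period 10.
(129 - 0) mod 10 = 9, so a_{129} = a_9 = 2.

2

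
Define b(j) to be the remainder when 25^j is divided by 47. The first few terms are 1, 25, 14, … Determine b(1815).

37

We have b(0) = 1,  b(1) = 25,  b(2) = 14,  b(3) = 21,  b(4) = 8,  b(5) = 12,  b(6) = 18,  b(7) = 27,  b(8) = 17,  b(9) = 2,  b(10) = 3,  b(11) = 28,  b(12) = 42,  b(13) = 16,  b(14) = 24,  b(15) = 36,  b(16) = 7,  b(17) = 34,  b(18) = 4,  b(19) = 6,  b(20) = 9,  b(21) = 37,  b(22) = 32,  b(23) = 1.
Since b(23) = b(0) = 1, the sequence is periodic with period 23.
(1815 - 0) mod 23 = 21, so b(1815) = b(21) = 37.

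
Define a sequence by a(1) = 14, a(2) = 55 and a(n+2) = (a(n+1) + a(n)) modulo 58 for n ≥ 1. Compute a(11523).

Listing terms: a(1) = 14; a(2) = 55; a(3) = 11; a(4) = 8; a(5) = 19; a(6) = 27; a(7) = 46; a(8) = 15; a(9) = 3; a(10) = 18; a(11) = 21; a(12) = 39; a(13) = 2; a(14) = 41; a(15) = 43; a(16) = 26; a(17) = 11; a(18) = 37; a(19) = 48; a(20) = 27; a(21) = 17; a(22) = 44; a(23) = 3; a(24) = 47; a(25) = 50; a(26) = 39; a(27) = 31; a(28) = 12; a(29) = 43; a(30) = 55; a(31) = 40; a(32) = 37; a(33) = 19; a(34) = 56; a(35) = 17; a(36) = 15; a(37) = 32; a(38) = 47; a(39) = 21; a(40) = 10; a(41) = 31; a(42) = 41; a(43) = 14; a(44) = 55.
The sequence repeats with period 42.
So a(11523) = a(1 + ((11523-1) mod 42)) = a(15) = 43.

43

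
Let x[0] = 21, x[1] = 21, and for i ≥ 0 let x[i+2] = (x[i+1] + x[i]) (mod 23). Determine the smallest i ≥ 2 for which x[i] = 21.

We have x[0] = 21; x[1] = 21; x[2] = 19; x[3] = 17; x[4] = 13; x[5] = 7; x[6] = 20; x[7] = 4; x[8] = 1; x[9] = 5; x[10] = 6; x[11] = 11; x[12] = 17; x[13] = 5; x[14] = 22; x[15] = 4; x[16] = 3; x[17] = 7; x[18] = 10; x[19] = 17; x[20] = 4; x[21] = 21; x[22] = 2; x[23] = 0; x[24] = 2; x[25] = 2; x[26] = 4; x[27] = 6; x[28] = 10; x[29] = 16; x[30] = 3; x[31] = 19; x[32] = 22; x[33] = 18; x[34] = 17; x[35] = 12; x[36] = 6; x[37] = 18; x[38] = 1; x[39] = 19; x[40] = 20; x[41] = 16; x[42] = 13; x[43] = 6; x[44] = 19; x[45] = 2; x[46] = 21; x[47] = 0; x[48] = 21; x[49] = 21.
The sequence repeats with period 48.
The value 21 first appears (with i ≥ 2) at x[21].

21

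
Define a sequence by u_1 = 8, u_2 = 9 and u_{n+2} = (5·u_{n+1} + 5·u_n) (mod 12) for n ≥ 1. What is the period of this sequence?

Computing terms: u_1 = 8, u_2 = 9, u_3 = 1, u_4 = 2, u_5 = 3, u_6 = 1, u_7 = 8, u_8 = 9.
Since (u_7, u_8) = (u_1, u_2) = (8, 9) (two consecutive terms determine the rest), the sequence is periodic with period 6.

6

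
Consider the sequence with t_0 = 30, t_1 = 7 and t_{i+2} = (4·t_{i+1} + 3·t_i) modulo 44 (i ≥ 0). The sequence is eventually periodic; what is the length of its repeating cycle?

40

We have t_0 = 30, t_1 = 7, t_2 = 30, t_3 = 9, t_4 = 38, t_5 = 3, t_6 = 38, t_7 = 29, t_8 = 10, t_9 = 39, t_{10} = 10, t_{11} = 25, t_{12} = 42, t_{13} = 23, t_{14} = 42, t_{15} = 17, t_{16} = 18, t_{17} = 35, t_{18} = 18, t_{19} = 1, t_{20} = 14, t_{21} = 15, t_{22} = 14, t_{23} = 13, t_{24} = 6, t_{25} = 19, t_{26} = 6, t_{27} = 37, t_{28} = 34, t_{29} = 27, t_{30} = 34, t_{31} = 41, t_{32} = 2, t_{33} = 43, t_{34} = 2, t_{35} = 5, t_{36} = 26, t_{37} = 31, t_{38} = 26, t_{39} = 21, t_{40} = 30, t_{41} = 7.
The sequence repeats with period 40.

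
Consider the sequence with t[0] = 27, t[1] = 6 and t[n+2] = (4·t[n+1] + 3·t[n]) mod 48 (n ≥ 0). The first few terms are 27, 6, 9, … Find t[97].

Computing terms: t[0] = 27, t[1] = 6, t[2] = 9, t[3] = 6, t[4] = 3, t[5] = 30, t[6] = 33, t[7] = 30, t[8] = 27, t[9] = 6.
Since (t[8], t[9]) = (t[0], t[1]) = (27, 6) (two consecutive terms determine the rest), the sequence is periodic with period 8.
So t[97] = t[0 + ((97-0) mod 8)] = t[1] = 6.

6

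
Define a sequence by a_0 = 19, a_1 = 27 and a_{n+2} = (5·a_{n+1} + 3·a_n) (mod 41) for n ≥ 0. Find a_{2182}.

35

Listing terms: a_0 = 19, a_1 = 27, a_2 = 28, a_3 = 16, a_4 = 0, a_5 = 7, a_6 = 35, a_7 = 32, a_8 = 19, a_9 = 27.
The sequence repeats with period 8.
(2182 - 0) mod 8 = 6, so a_{2182} = a_6 = 35.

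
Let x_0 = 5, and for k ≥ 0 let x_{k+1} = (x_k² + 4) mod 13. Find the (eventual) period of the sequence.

6

We have x_0 = 5, x_1 = 3, x_2 = 0, x_3 = 4, x_4 = 7, x_5 = 1, x_6 = 5.
Since x_6 = x_0 = 5, the sequence is periodic with period 6.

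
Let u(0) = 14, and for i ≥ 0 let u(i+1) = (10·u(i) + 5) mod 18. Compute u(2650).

7

Computing terms: u(0) = 14, u(1) = 1, u(2) = 15, u(3) = 11, u(4) = 7, u(5) = 3, u(6) = 17, u(7) = 13, u(8) = 9, u(9) = 5, u(10) = 1.
Since u(10) = u(1) = 1, the sequence is eventually periodic: after a pre-period of length 1 it cycles with period 9.
For i ≥ 1, u(i) depends only on (i - 1) mod 9. (2650 - 1) mod 9 = 3, so u(2650) = u(4) = 7.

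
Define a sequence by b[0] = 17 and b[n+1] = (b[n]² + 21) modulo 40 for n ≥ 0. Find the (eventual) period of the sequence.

Computing terms: b[0] = 17,  b[1] = 30,  b[2] = 1,  b[3] = 22,  b[4] = 25,  b[5] = 6,  b[6] = 17.
The sequence repeats with period 6.

6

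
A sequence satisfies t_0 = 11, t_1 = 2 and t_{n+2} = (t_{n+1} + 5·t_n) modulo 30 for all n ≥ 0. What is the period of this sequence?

We have t_0 = 11,  t_1 = 2,  t_2 = 27,  t_3 = 7,  t_4 = 22,  t_5 = 27,  t_6 = 17,  t_7 = 2,  t_8 = 27.
Since (t_7, t_8) = (t_1, t_2) = (2, 27) (two consecutive terms determine the rest), the sequence is eventually periodic: after a pre-period of length 1 it cycles with period 6.

6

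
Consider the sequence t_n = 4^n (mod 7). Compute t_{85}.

4

Computing terms: t_1 = 4,  t_2 = 2,  t_3 = 1,  t_4 = 4.
The sequence repeats with period 3.
(85 - 1) mod 3 = 0, so t_{85} = t_1 = 4.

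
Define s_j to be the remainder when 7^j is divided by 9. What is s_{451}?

We have s_1 = 7; s_2 = 4; s_3 = 1; s_4 = 7.
The sequence repeats with period 3.
So s_{451} = s_{1 + ((451-1) mod 3)} = s_1 = 7.

7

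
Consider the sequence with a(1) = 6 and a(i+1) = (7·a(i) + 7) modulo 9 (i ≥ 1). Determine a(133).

We have a(1) = 6,  a(2) = 4,  a(3) = 8,  a(4) = 0,  a(5) = 7,  a(6) = 2,  a(7) = 3,  a(8) = 1,  a(9) = 5,  a(10) = 6.
The sequence repeats with period 9.
(133 - 1) mod 9 = 6, so a(133) = a(7) = 3.

3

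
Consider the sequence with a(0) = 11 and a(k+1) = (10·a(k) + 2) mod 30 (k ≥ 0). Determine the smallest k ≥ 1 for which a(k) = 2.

We have a(0) = 11,  a(1) = 22,  a(2) = 12,  a(3) = 2,  a(4) = 22.
Since a(4) = a(1) = 22, the sequence is eventually periodic: after a pre-period of length 1 it cycles with period 3.
The value 2 first appears (with k ≥ 1) at a(3).

3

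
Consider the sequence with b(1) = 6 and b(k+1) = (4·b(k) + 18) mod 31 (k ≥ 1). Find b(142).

11

We have b(1) = 6; b(2) = 11; b(3) = 0; b(4) = 18; b(5) = 28; b(6) = 6.
Since b(6) = b(1) = 6, the sequence is periodic with period 5.
So b(142) = b(1 + ((142-1) mod 5)) = b(2) = 11.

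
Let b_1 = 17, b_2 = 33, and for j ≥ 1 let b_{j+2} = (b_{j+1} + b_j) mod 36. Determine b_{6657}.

14

Computing terms: b_1 = 17, b_2 = 33, b_3 = 14, b_4 = 11, b_5 = 25, b_6 = 0, b_7 = 25, b_8 = 25, b_9 = 14, b_{10} = 3, b_{11} = 17, b_{12} = 20, b_{13} = 1, b_{14} = 21, b_{15} = 22, b_{16} = 7, b_{17} = 29, b_{18} = 0, b_{19} = 29, b_{20} = 29, b_{21} = 22, b_{22} = 15, b_{23} = 1, b_{24} = 16, b_{25} = 17, b_{26} = 33.
Since (b_{25}, b_{26}) = (b_1, b_2) = (17, 33) (two consecutive terms determine the rest), the sequence is periodic with period 24.
(6657 - 1) mod 24 = 8, so b_{6657} = b_9 = 14.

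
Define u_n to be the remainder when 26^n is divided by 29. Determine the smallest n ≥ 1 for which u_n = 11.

19

u_0 = 1, u_1 = 26, u_2 = 9, u_3 = 2, u_4 = 23, u_5 = 18, u_6 = 4, u_7 = 17, u_8 = 7, u_9 = 8, u_{10} = 5, u_{11} = 14, u_{12} = 16, u_{13} = 10, u_{14} = 28, u_{15} = 3, u_{16} = 20, u_{17} = 27, u_{18} = 6, u_{19} = 11, u_{20} = 25, u_{21} = 12, u_{22} = 22, u_{23} = 21, u_{24} = 24, u_{25} = 15, u_{26} = 13, u_{27} = 19, u_{28} = 1.
Since u_{28} = u_0 = 1, the sequence is periodic with period 28.
The value 11 first appears (with n ≥ 1) at u_{19}.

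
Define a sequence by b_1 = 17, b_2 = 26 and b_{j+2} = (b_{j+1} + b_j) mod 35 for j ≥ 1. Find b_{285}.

7

Listing terms: b_1 = 17,  b_2 = 26,  b_3 = 8,  b_4 = 34,  b_5 = 7,  b_6 = 6,  b_7 = 13,  b_8 = 19,  b_9 = 32,  b_{10} = 16,  b_{11} = 13,  b_{12} = 29,  b_{13} = 7,  b_{14} = 1,  b_{15} = 8,  b_{16} = 9,  b_{17} = 17,  b_{18} = 26.
Since (b_{17}, b_{18}) = (b_1, b_2) = (17, 26) (two consecutive terms determine the rest), the sequence is periodic with period 16.
So b_{285} = b_{1 + ((285-1) mod 16)} = b_{13} = 7.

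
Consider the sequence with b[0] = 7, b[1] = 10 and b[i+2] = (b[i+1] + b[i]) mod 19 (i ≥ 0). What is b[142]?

b[0] = 7; b[1] = 10; b[2] = 17; b[3] = 8; b[4] = 6; b[5] = 14; b[6] = 1; b[7] = 15; b[8] = 16; b[9] = 12; b[10] = 9; b[11] = 2; b[12] = 11; b[13] = 13; b[14] = 5; b[15] = 18; b[16] = 4; b[17] = 3; b[18] = 7; b[19] = 10.
Since (b[18], b[19]) = (b[0], b[1]) = (7, 10) (two consecutive terms determine the rest), the sequence is periodic with period 18.
(142 - 0) mod 18 = 16, so b[142] = b[16] = 4.

4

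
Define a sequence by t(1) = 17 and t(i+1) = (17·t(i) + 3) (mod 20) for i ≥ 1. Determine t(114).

We have t(1) = 17, t(2) = 12, t(3) = 7, t(4) = 2, t(5) = 17.
The sequence repeats with period 4.
(114 - 1) mod 4 = 1, so t(114) = t(2) = 12.

12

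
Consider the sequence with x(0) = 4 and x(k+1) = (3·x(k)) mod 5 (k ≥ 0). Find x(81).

2

We have x(0) = 4,  x(1) = 2,  x(2) = 1,  x(3) = 3,  x(4) = 4.
The sequence repeats with period 4.
(81 - 0) mod 4 = 1, so x(81) = x(1) = 2.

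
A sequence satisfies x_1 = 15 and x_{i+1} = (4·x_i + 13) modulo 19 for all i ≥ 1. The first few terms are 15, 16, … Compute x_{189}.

10

We have x_1 = 15,  x_2 = 16,  x_3 = 1,  x_4 = 17,  x_5 = 5,  x_6 = 14,  x_7 = 12,  x_8 = 4,  x_9 = 10,  x_{10} = 15.
The sequence repeats with period 9.
So x_{189} = x_{1 + ((189-1) mod 9)} = x_9 = 10.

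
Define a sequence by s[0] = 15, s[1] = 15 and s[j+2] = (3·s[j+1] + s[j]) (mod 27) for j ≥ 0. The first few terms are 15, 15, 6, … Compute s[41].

24

s[0] = 15, s[1] = 15, s[2] = 6, s[3] = 6, s[4] = 24, s[5] = 24, s[6] = 15, s[7] = 15.
Since (s[6], s[7]) = (s[0], s[1]) = (15, 15) (two consecutive terms determine the rest), the sequence is periodic with period 6.
So s[41] = s[0 + ((41-0) mod 6)] = s[5] = 24.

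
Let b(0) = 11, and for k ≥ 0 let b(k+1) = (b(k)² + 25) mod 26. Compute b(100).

3

b(0) = 11,  b(1) = 16,  b(2) = 21,  b(3) = 24,  b(4) = 3,  b(5) = 8,  b(6) = 11.
The sequence repeats with period 6.
(100 - 0) mod 6 = 4, so b(100) = b(4) = 3.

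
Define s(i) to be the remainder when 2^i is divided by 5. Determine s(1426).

4

Listing terms: s(1) = 2, s(2) = 4, s(3) = 3, s(4) = 1, s(5) = 2.
Since s(5) = s(1) = 2, the sequence is periodic with period 4.
(1426 - 1) mod 4 = 1, so s(1426) = s(2) = 4.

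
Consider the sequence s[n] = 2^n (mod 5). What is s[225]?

2

s[1] = 2,  s[2] = 4,  s[3] = 3,  s[4] = 1,  s[5] = 2.
The sequence repeats with period 4.
(225 - 1) mod 4 = 0, so s[225] = s[1] = 2.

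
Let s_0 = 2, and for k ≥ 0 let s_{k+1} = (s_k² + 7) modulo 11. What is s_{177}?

We have s_0 = 2,  s_1 = 0,  s_2 = 7,  s_3 = 1,  s_4 = 8,  s_5 = 5,  s_6 = 10,  s_7 = 8.
Since s_7 = s_4 = 8, the sequence is eventually periodic: after a pre-period of length 4 it cycles with period 3.
For k ≥ 4, s_k depends only on (k - 4) mod 3. (177 - 4) mod 3 = 2, so s_{177} = s_6 = 10.

10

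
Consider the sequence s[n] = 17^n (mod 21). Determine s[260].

Listing terms: s[0] = 1,  s[1] = 17,  s[2] = 16,  s[3] = 20,  s[4] = 4,  s[5] = 5,  s[6] = 1.
Since s[6] = s[0] = 1, the sequence is periodic with period 6.
(260 - 0) mod 6 = 2, so s[260] = s[2] = 16.

16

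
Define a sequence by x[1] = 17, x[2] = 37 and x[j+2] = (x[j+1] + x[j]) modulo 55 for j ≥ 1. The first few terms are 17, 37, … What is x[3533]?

Computing terms: x[1] = 17; x[2] = 37; x[3] = 54; x[4] = 36; x[5] = 35; x[6] = 16; x[7] = 51; x[8] = 12; x[9] = 8; x[10] = 20; x[11] = 28; x[12] = 48; x[13] = 21; x[14] = 14; x[15] = 35; x[16] = 49; x[17] = 29; x[18] = 23; x[19] = 52; x[20] = 20; x[21] = 17; x[22] = 37.
Since (x[21], x[22]) = (x[1], x[2]) = (17, 37) (two consecutive terms determine the rest), the sequence is periodic with period 20.
(3533 - 1) mod 20 = 12, so x[3533] = x[13] = 21.

21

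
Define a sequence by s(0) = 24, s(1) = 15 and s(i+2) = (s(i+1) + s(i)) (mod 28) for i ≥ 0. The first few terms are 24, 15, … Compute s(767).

Listing terms: s(0) = 24, s(1) = 15, s(2) = 11, s(3) = 26, s(4) = 9, s(5) = 7, s(6) = 16, s(7) = 23, s(8) = 11, s(9) = 6, s(10) = 17, s(11) = 23, s(12) = 12, s(13) = 7, s(14) = 19, s(15) = 26, s(16) = 17, s(17) = 15, s(18) = 4, s(19) = 19, s(20) = 23, s(21) = 14, s(22) = 9, s(23) = 23, s(24) = 4, s(25) = 27, s(26) = 3, s(27) = 2, s(28) = 5, s(29) = 7, s(30) = 12, s(31) = 19, s(32) = 3, s(33) = 22, s(34) = 25, s(35) = 19, s(36) = 16, s(37) = 7, s(38) = 23, s(39) = 2, s(40) = 25, s(41) = 27, s(42) = 24, s(43) = 23, s(44) = 19, s(45) = 14, s(46) = 5, s(47) = 19, s(48) = 24, s(49) = 15.
Since (s(48), s(49)) = (s(0), s(1)) = (24, 15) (two consecutive terms determine the rest), the sequence is periodic with period 48.
So s(767) = s(0 + ((767-0) mod 48)) = s(47) = 19.

19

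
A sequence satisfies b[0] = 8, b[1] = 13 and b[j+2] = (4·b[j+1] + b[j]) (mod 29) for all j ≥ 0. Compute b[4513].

We have b[0] = 8,  b[1] = 13,  b[2] = 2,  b[3] = 21,  b[4] = 28,  b[5] = 17,  b[6] = 9,  b[7] = 24,  b[8] = 18,  b[9] = 9,  b[10] = 25,  b[11] = 22,  b[12] = 26,  b[13] = 10,  b[14] = 8,  b[15] = 13.
The sequence repeats with period 14.
So b[4513] = b[0 + ((4513-0) mod 14)] = b[5] = 17.

17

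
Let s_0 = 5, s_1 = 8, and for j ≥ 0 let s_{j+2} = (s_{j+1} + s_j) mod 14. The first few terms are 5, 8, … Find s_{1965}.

1

Computing terms: s_0 = 5; s_1 = 8; s_2 = 13; s_3 = 7; s_4 = 6; s_5 = 13; s_6 = 5; s_7 = 4; s_8 = 9; s_9 = 13; s_{10} = 8; s_{11} = 7; s_{12} = 1; s_{13} = 8; s_{14} = 9; s_{15} = 3; s_{16} = 12; s_{17} = 1; s_{18} = 13; s_{19} = 0; s_{20} = 13; s_{21} = 13; s_{22} = 12; s_{23} = 11; s_{24} = 9; s_{25} = 6; s_{26} = 1; s_{27} = 7; s_{28} = 8; s_{29} = 1; s_{30} = 9; s_{31} = 10; s_{32} = 5; s_{33} = 1; s_{34} = 6; s_{35} = 7; s_{36} = 13; s_{37} = 6; s_{38} = 5; s_{39} = 11; s_{40} = 2; s_{41} = 13; s_{42} = 1; s_{43} = 0; s_{44} = 1; s_{45} = 1; s_{46} = 2; s_{47} = 3; s_{48} = 5; s_{49} = 8.
The sequence repeats with period 48.
(1965 - 0) mod 48 = 45, so s_{1965} = s_{45} = 1.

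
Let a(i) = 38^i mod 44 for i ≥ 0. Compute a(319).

20

We have a(0) = 1, a(1) = 38, a(2) = 36, a(3) = 4, a(4) = 20, a(5) = 12, a(6) = 16, a(7) = 36.
Since a(7) = a(2) = 36, the sequence is eventually periodic: after a pre-period of length 2 it cycles with period 5.
For i ≥ 2, a(i) depends only on (i - 2) mod 5. (319 - 2) mod 5 = 2, so a(319) = a(4) = 20.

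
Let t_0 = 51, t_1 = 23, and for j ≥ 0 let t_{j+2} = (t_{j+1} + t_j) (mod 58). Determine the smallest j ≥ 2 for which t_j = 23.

15

t_0 = 51,  t_1 = 23,  t_2 = 16,  t_3 = 39,  t_4 = 55,  t_5 = 36,  t_6 = 33,  t_7 = 11,  t_8 = 44,  t_9 = 55,  t_{10} = 41,  t_{11} = 38,  t_{12} = 21,  t_{13} = 1,  t_{14} = 22,  t_{15} = 23,  t_{16} = 45,  t_{17} = 10,  t_{18} = 55,  t_{19} = 7,  t_{20} = 4,  t_{21} = 11,  t_{22} = 15,  t_{23} = 26,  t_{24} = 41,  t_{25} = 9,  t_{26} = 50,  t_{27} = 1,  t_{28} = 51,  t_{29} = 52,  t_{30} = 45,  t_{31} = 39,  t_{32} = 26,  t_{33} = 7,  t_{34} = 33,  t_{35} = 40,  t_{36} = 15,  t_{37} = 55,  t_{38} = 12,  t_{39} = 9,  t_{40} = 21,  t_{41} = 30,  t_{42} = 51,  t_{43} = 23.
The sequence repeats with period 42.
The value 23 first appears (with j ≥ 2) at t_{15}.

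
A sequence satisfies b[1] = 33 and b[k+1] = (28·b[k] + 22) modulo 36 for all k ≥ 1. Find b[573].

26

Computing terms: b[1] = 33; b[2] = 10; b[3] = 14; b[4] = 18; b[5] = 22; b[6] = 26; b[7] = 30; b[8] = 34; b[9] = 2; b[10] = 6; b[11] = 10.
Since b[11] = b[2] = 10, the sequence is eventually periodic: after a pre-period of length 1 it cycles with period 9.
For k ≥ 2, b[k] depends only on (k - 2) mod 9. (573 - 2) mod 9 = 4, so b[573] = b[6] = 26.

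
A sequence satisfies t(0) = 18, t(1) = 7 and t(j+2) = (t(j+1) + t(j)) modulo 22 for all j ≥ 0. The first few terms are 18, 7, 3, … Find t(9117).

Listing terms: t(0) = 18, t(1) = 7, t(2) = 3, t(3) = 10, t(4) = 13, t(5) = 1, t(6) = 14, t(7) = 15, t(8) = 7, t(9) = 0, t(10) = 7, t(11) = 7, t(12) = 14, t(13) = 21, t(14) = 13, t(15) = 12, t(16) = 3, t(17) = 15, t(18) = 18, t(19) = 11, t(20) = 7, t(21) = 18, t(22) = 3, t(23) = 21, t(24) = 2, t(25) = 1, t(26) = 3, t(27) = 4, t(28) = 7, t(29) = 11, t(30) = 18, t(31) = 7.
Since (t(30), t(31)) = (t(0), t(1)) = (18, 7) (two consecutive terms determine the rest), the sequence is periodic with period 30.
(9117 - 0) mod 30 = 27, so t(9117) = t(27) = 4.

4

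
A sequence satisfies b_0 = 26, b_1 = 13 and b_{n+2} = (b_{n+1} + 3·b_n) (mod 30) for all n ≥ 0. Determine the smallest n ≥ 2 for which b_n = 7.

8

b_0 = 26,  b_1 = 13,  b_2 = 1,  b_3 = 10,  b_4 = 13,  b_5 = 13,  b_6 = 22,  b_7 = 1,  b_8 = 7,  b_9 = 10,  b_{10} = 1,  b_{11} = 1,  b_{12} = 4,  b_{13} = 7,  b_{14} = 19,  b_{15} = 10,  b_{16} = 7,  b_{17} = 7,  b_{18} = 28,  b_{19} = 19,  b_{20} = 13,  b_{21} = 10,  b_{22} = 19,  b_{23} = 19,  b_{24} = 16,  b_{25} = 13,  b_{26} = 1.
Since (b_{25}, b_{26}) = (b_1, b_2) = (13, 1) (two consecutive terms determine the rest), the sequence is eventually periodic: after a pre-period of length 1 it cycles with period 24.
The value 7 first appears (with n ≥ 2) at b_8.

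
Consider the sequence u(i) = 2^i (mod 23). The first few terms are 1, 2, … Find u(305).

u(0) = 1; u(1) = 2; u(2) = 4; u(3) = 8; u(4) = 16; u(5) = 9; u(6) = 18; u(7) = 13; u(8) = 3; u(9) = 6; u(10) = 12; u(11) = 1.
Since u(11) = u(0) = 1, the sequence is periodic with period 11.
(305 - 0) mod 11 = 8, so u(305) = u(8) = 3.

3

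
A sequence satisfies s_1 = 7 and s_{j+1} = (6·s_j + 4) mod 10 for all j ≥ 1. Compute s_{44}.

We have s_1 = 7, s_2 = 6, s_3 = 0, s_4 = 4, s_5 = 8, s_6 = 2, s_7 = 6.
Since s_7 = s_2 = 6, the sequence is eventually periodic: after a pre-period of length 1 it cycles with period 5.
For j ≥ 2, s_j depends only on (j - 2) mod 5. (44 - 2) mod 5 = 2, so s_{44} = s_4 = 4.

4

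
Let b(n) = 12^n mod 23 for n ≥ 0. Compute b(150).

Computing terms: b(0) = 1; b(1) = 12; b(2) = 6; b(3) = 3; b(4) = 13; b(5) = 18; b(6) = 9; b(7) = 16; b(8) = 8; b(9) = 4; b(10) = 2; b(11) = 1.
Since b(11) = b(0) = 1, the sequence is periodic with period 11.
So b(150) = b(0 + ((150-0) mod 11)) = b(7) = 16.

16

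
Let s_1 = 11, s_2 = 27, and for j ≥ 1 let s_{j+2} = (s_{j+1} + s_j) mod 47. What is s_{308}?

29

s_1 = 11,  s_2 = 27,  s_3 = 38,  s_4 = 18,  s_5 = 9,  s_6 = 27,  s_7 = 36,  s_8 = 16,  s_9 = 5,  s_{10} = 21,  s_{11} = 26,  s_{12} = 0,  s_{13} = 26,  s_{14} = 26,  s_{15} = 5,  s_{16} = 31,  s_{17} = 36,  s_{18} = 20,  s_{19} = 9,  s_{20} = 29,  s_{21} = 38,  s_{22} = 20,  s_{23} = 11,  s_{24} = 31,  s_{25} = 42,  s_{26} = 26,  s_{27} = 21,  s_{28} = 0,  s_{29} = 21,  s_{30} = 21,  s_{31} = 42,  s_{32} = 16,  s_{33} = 11,  s_{34} = 27.
Since (s_{33}, s_{34}) = (s_1, s_2) = (11, 27) (two consecutive terms determine the rest), the sequence is periodic with period 32.
So s_{308} = s_{1 + ((308-1) mod 32)} = s_{20} = 29.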